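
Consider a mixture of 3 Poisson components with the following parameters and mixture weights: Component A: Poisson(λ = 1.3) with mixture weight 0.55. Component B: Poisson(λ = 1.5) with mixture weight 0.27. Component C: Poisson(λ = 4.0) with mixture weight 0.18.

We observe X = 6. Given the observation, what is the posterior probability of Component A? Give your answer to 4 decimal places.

0.0485

Posterior ∝ prior × likelihood, so P(k | x) ∝ π_k f_k(x); normalise over all components.
Component likelihoods at x = 6:
  f_A = e^(−1.3)·1.3^6/6! = 0.00182703
  f_B = e^(−1.5)·1.5^6/6! = 0.00352999
  f_C = e^(−4.0)·4.0^6/6! = 0.104196
Unnormalised posteriors:
  π_A·f_A = 0.55 × 0.00182703 = 0.00100486
  π_B·f_B = 0.27 × 0.00352999 = 0.000953097
  π_C·f_C = 0.18 × 0.104196 = 0.0187552
Normaliser: 0.00100486 + 0.000953097 + 0.0187552 = 0.0207132
So the posterior for Component A is 0.00100486 / 0.0207132 ≈ 0.0485.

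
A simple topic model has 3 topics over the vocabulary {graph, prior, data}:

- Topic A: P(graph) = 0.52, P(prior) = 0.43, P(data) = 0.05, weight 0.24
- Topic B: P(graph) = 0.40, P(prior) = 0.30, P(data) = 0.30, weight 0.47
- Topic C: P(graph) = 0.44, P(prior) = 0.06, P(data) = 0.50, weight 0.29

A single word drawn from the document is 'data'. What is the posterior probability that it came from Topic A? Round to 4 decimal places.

P(component k | x) = P(Z=k)·f_k(x) / marginal(x), where marginal(x) = Σ_j P(Z=j)·f_j(x).
Categorical probabilities:
  p_A = P(data | comp) = 0.05
  p_B = P(data | comp) = 0.30
  p_C = P(data | comp) = 0.50
Unnormalised posteriors:
  P(Z=A)·p_A = 0.24 × 0.05 = 0.012
  P(Z=B)·p_B = 0.47 × 0.3 = 0.141
  P(Z=C)·p_C = 0.29 × 0.5 = 0.145
Denominator: 0.012 + 0.141 + 0.145 = 0.298
P(Topic A | data) ≈ 0.0403

0.0403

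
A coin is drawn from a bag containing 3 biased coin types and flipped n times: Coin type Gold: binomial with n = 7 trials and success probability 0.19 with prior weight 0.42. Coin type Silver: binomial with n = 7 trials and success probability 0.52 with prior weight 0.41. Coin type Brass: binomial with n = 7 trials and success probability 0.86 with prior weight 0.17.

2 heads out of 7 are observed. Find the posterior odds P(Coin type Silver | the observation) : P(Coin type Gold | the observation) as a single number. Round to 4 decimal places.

Since P(k|x) ∝ w_k f_k(x), the posterior odds are w_i f_i(x) / (w_j f_j(x)).
Binomial probabilities:
  f_Gold = C(7,2)·0.19^2·0.81^5 = 21·0.0361·0.348678 = 0.264333
  f_Silver = C(7,2)·0.52^2·0.48^5 = 21·0.2704·0.0254804 = 0.144688
  f_Brass = C(7,2)·0.86^2·0.14^5 = 21·0.7396·5.37824e-05 = 0.000835327
0.059322 / 0.11102 ≈ 0.5343

0.5343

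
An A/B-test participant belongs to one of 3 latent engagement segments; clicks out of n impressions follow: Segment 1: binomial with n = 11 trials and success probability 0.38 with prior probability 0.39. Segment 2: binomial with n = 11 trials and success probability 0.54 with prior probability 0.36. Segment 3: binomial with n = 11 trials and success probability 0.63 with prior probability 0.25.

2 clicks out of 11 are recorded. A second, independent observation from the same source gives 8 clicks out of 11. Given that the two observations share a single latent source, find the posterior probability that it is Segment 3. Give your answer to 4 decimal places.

The responsibility of component k is π_k f_k(x) divided by Σ_j π_j f_j(x).
Since both observations come from the same component, the likelihood for component k is f_k(x₁)·f_k(x₂).
  L_1 = [C(11,2)·0.38^2·0.62^9 = 55·0.1444·0.0135371 = 0.107512] × [0.0170973] = 0.00183816
  L_2 = [C(11,2)·0.54^2·0.46^9 = 55·0.2916·0.00092219 = 0.0147901] × [0.11612] = 0.00171743
  L_3 = [C(11,2)·0.63^2·0.37^9 = 55·0.3969·0.000129962 = 0.002837] × [0.207402] = 0.0005884
Unnormalised posteriors:
  π_1·L_1 = 0.39 × 0.00183816 = 0.000716882
  π_2·L_2 = 0.36 × 0.00171743 = 0.000618274
  π_3·L_3 = 0.25 × 0.0005884 = 0.0001471
Sum: 0.000716882 + 0.000618274 + 0.0001471 = 0.00148226
Responsibility of Segment 3: 0.0001471 / 0.00148226 ≈ 0.0992

0.0992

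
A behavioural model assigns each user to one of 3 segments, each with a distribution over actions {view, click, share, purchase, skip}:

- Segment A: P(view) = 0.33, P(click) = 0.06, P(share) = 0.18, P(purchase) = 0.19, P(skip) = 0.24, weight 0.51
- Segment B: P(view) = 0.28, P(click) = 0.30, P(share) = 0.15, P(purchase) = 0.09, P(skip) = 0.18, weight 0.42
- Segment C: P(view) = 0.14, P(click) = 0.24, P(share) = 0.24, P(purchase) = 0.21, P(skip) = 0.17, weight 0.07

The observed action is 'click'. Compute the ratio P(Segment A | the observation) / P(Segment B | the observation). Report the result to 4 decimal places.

0.2429

The posterior odds equal the prior odds times the likelihood ratio: (π_i/π_j)·(f_i(x)/f_j(x)).
Categorical probabilities:
  p_A = P(click | comp) = 0.06
  p_B = P(click | comp) = 0.30
  p_C = P(click | comp) = 0.24
Odds = (0.51/0.42) × (0.06/0.3) = 1.21429 × 0.2 ≈ 0.2429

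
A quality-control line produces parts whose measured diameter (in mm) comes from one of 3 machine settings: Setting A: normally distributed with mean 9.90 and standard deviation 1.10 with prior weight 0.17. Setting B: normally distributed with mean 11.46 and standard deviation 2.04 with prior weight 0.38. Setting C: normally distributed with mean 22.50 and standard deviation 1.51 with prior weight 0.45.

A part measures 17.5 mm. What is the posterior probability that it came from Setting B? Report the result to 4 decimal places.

0.6523

The responsibility of component k is π_k f_k(x) divided by Σ_j π_j f_j(x).
Evaluate each component's likelihood at the observed value:
  f_A = 1.56271e-11
  f_B = 0.00244182
  f_C = 0.0010991
Multiply by the mixture weights:
  π_A·f_A = 0.17 × 1.56271e-11 = 2.6566e-12
  π_B·f_B = 0.38 × 0.00244182 = 0.000927893
  π_C·f_C = 0.45 × 0.0010991 = 0.000494595
Sum: 2.6566e-12 + 0.000927893 + 0.000494595 = 0.00142249
So the posterior for Setting B is 0.000927893 / 0.00142249 ≈ 0.6523.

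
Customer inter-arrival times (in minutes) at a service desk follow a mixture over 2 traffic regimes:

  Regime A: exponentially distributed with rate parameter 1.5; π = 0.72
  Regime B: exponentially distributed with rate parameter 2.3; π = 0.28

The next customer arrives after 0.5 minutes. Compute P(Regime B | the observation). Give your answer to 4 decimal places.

0.2856

Apply Bayes' rule: the posterior for each component is proportional to its prior times its likelihood at x.
Component likelihoods at x = 0.5 minutes:
  p_A = 1.5·e^(−1.5·0.5) = 1.5·e^(−0.7500) = 0.70855
  p_B = 2.3·e^(−2.3·0.5) = 2.3·e^(−1.1500) = 0.728265
Unnormalised posteriors:
  π_A·p_A = 0.72 × 0.70855 = 0.510156
  π_B·p_B = 0.28 × 0.728265 = 0.203914
Normaliser: 0.510156 + 0.203914 = 0.71407
P(Regime B | 0.5 minutes) ≈ 0.2856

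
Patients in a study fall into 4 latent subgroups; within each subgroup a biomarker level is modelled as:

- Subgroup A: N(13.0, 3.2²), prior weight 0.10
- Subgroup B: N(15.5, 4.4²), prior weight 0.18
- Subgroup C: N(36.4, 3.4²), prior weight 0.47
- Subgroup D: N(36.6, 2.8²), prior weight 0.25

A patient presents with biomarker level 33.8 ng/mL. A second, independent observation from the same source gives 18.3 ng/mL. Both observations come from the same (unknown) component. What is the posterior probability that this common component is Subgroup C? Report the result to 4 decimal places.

Apply Bayes' rule: the posterior for each component is proportional to its prior times its likelihood at x.
Since both observations come from the same component, the likelihood for component k is f_k(x₁)·f_k(x₂).
  f_A = [8.34236e-11] × [0.0316293] = 2.63863e-12
  f_B = [1.58941e-05] × [0.0740494] = 1.17695e-06
  f_C = [0.0875889] × [8.23163e-08] = 7.20999e-09
  f_D = [0.0864181] × [7.55415e-11] = 6.52816e-12
Prior × likelihood for each component:
  w_A·f_A = 0.10 × 2.63863e-12 = 2.63863e-13
  w_B·f_B = 0.18 × 1.17695e-06 = 2.11851e-07
  w_C·f_C = 0.47 × 7.20999e-09 = 3.3887e-09
  w_D·f_D = 0.25 × 6.52816e-12 = 1.63204e-12
Denominator: 2.63863e-13 + 2.11851e-07 + 3.3887e-09 + 1.63204e-12 = 2.15242e-07
P(Subgroup C | data) ≈ 0.0157

0.0157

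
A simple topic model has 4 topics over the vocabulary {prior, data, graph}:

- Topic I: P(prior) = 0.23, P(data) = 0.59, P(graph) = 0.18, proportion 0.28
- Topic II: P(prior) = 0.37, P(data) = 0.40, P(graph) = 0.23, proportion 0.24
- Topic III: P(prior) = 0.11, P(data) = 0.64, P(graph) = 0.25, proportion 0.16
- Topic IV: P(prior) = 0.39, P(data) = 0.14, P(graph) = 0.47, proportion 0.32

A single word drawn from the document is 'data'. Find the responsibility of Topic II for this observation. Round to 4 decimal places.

0.2351

Posterior ∝ prior × likelihood, so P(k | x) ∝ π_k f_k(x); normalise over all components.
Component likelihoods at x = 'data':
  L_I = P(data | comp) = 0.59
  L_II = P(data | comp) = 0.40
  L_III = P(data | comp) = 0.64
  L_IV = P(data | comp) = 0.14
Weight by the priors:
  π_I·L_I = 0.28 × 0.59 = 0.1652
  π_II·L_II = 0.24 × 0.4 = 0.096
  π_III·L_III = 0.16 × 0.64 = 0.1024
  π_IV·L_IV = 0.32 × 0.14 = 0.0448
Normaliser: 0.1652 + 0.096 + 0.1024 + 0.0448 = 0.4084
P(Topic II | data) ≈ 0.2351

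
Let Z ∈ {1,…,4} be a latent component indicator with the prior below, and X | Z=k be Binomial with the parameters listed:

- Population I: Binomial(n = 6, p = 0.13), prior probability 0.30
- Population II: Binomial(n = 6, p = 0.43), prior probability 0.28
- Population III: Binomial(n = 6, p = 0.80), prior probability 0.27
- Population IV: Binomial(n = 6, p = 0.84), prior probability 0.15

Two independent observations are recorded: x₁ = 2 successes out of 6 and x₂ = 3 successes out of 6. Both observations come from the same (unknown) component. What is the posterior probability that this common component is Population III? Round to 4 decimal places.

By Bayes' theorem, P(k | x) = π_k f_k(x) / Σ_j π_j f_j(x).
Since both observations come from the same component, the likelihood for component k is f_k(x₁)·f_k(x₂).
  f_I = [C(6,2)·0.13^2·0.87^4 = 15·0.0169·0.572898 = 0.14523] × [0.0289346] = 0.00420216
  f_II = [C(6,2)·0.43^2·0.57^4 = 15·0.1849·0.10556 = 0.292771] × [0.294483] = 0.0862159
  f_III = [C(6,2)·0.80^2·0.20^4 = 15·0.64·0.0016 = 0.01536] × [0.08192] = 0.00125829
  f_IV = [C(6,2)·0.84^2·0.16^4 = 15·0.7056·0.00065536 = 0.00693633] × [0.0485543] = 0.000336789
Weight by the priors:
  π_I·f_I = 0.30 × 0.00420216 = 0.00126065
  π_II·f_II = 0.28 × 0.0862159 = 0.0241405
  π_III·f_III = 0.27 × 0.00125829 = 0.000339739
  π_IV·f_IV = 0.15 × 0.000336789 = 5.05183e-05
Marginal: 0.00126065 + 0.0241405 + 0.000339739 + 5.05183e-05 = 0.0257914
Responsibility of Population III: 0.000339739 / 0.0257914 ≈ 0.0132

0.0132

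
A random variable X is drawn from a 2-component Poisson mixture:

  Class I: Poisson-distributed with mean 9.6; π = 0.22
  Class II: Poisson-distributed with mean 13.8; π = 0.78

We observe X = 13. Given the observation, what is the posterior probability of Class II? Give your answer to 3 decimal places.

0.856

Posterior ∝ prior × likelihood, so P(k | x) ∝ π_k f_k(x); normalise over all components.
Evaluate each component's likelihood at the observed value:
  p_I = e^(−9.6)·9.6^13/13! = 0.0639762
  p_II = e^(−13.8)·13.8^13/13! = 0.10737
Multiply by the mixture weights:
  π_I·p_I = 0.22 × 0.0639762 = 0.0140748
  π_II·p_II = 0.78 × 0.10737 = 0.0837488
Marginal: 0.0140748 + 0.0837488 = 0.0978236
P(Class II | 13) ≈ 0.856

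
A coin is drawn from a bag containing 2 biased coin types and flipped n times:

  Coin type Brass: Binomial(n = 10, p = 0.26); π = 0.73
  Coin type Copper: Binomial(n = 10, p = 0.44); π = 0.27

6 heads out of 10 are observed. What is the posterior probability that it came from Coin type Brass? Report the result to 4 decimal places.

0.2598

P(component k | x) = P(Z=k)·f_k(x) / marginal(x), where marginal(x) = Σ_j P(Z=j)·f_j(x).
Evaluate each component's likelihood at the observed value:
  p_Brass = 0.019453
  p_Copper = 0.149861
Weight by the priors:
  P(Z=Brass)·p_Brass = 0.73 × 0.019453 = 0.0142007
  P(Z=Copper)·p_Copper = 0.27 × 0.149861 = 0.0404624
Sum: 0.0142007 + 0.0404624 = 0.054663
So the posterior for Coin type Brass is 0.0142007 / 0.054663 ≈ 0.2598.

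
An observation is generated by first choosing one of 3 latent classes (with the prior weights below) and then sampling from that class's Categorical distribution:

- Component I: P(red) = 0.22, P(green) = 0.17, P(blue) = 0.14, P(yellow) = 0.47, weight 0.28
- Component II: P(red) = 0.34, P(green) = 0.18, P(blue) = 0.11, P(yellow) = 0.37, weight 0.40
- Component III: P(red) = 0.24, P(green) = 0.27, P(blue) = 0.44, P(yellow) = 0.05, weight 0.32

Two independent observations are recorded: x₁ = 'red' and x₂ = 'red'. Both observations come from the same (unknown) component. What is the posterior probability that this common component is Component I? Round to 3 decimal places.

By Bayes' theorem, P(k | x) = P(Z=k) f_k(x) / Σ_j P(Z=j) f_j(x).
Since both observations come from the same component, the likelihood for component k is f_k(x₁)·f_k(x₂).
  f_I = [0.22] × [0.22] = 0.0484
  f_II = [0.34] × [0.34] = 0.1156
  f_III = [0.24] × [0.24] = 0.0576
Unnormalised posteriors:
  P(Z=I)·f_I = 0.28 × 0.0484 = 0.013552
  P(Z=II)·f_II = 0.40 × 0.1156 = 0.04624
  P(Z=III)·f_III = 0.32 × 0.0576 = 0.018432
Evidence: 0.013552 + 0.04624 + 0.018432 = 0.078224
Responsibility of Component I: 0.013552 / 0.078224 ≈ 0.173

0.173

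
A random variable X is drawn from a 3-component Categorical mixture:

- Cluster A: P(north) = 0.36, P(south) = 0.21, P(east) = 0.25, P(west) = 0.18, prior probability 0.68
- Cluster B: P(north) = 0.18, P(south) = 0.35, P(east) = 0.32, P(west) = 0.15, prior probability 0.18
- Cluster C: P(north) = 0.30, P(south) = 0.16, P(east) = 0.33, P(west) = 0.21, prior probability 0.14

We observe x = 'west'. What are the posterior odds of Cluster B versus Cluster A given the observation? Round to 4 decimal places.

0.2206

Since P(k|x) ∝ P(Z=k) f_k(x), the posterior odds are P(Z=i) f_i(x) / (P(Z=j) f_j(x)).
Categorical probabilities:
  f_A = 0.18
  f_B = 0.15
  f_C = 0.21
0.027 / 0.1224 ≈ 0.2206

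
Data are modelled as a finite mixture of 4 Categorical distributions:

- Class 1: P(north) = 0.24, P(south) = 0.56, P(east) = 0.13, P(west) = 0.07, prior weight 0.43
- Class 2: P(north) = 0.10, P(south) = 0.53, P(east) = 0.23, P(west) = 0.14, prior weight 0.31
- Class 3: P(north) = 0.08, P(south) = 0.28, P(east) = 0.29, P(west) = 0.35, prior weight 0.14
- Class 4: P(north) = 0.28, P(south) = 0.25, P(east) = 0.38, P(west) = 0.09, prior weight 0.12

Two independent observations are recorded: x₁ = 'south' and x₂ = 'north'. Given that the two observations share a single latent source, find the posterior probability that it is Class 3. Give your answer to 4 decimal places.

The responsibility of component k is π_k f_k(x) divided by Σ_j π_j f_j(x).
Since both observations come from the same component, the likelihood for component k is f_k(x₁)·f_k(x₂).
  f_1 = [P(south | comp) = 0.56] × [0.24] = 0.1344
  f_2 = [P(south | comp) = 0.53] × [0.1] = 0.053
  f_3 = [P(south | comp) = 0.28] × [0.08] = 0.0224
  f_4 = [P(south | comp) = 0.25] × [0.28] = 0.07
Unnormalised posteriors:
  π_1·f_1 = 0.43 × 0.1344 = 0.057792
  π_2·f_2 = 0.31 × 0.053 = 0.01643
  π_3·f_3 = 0.14 × 0.0224 = 0.003136
  π_4·f_4 = 0.12 × 0.07 = 0.0084
Normaliser: 0.057792 + 0.01643 + 0.003136 + 0.0084 = 0.085758
So the posterior for Class 3 is 0.003136 / 0.085758 ≈ 0.0366.

0.0366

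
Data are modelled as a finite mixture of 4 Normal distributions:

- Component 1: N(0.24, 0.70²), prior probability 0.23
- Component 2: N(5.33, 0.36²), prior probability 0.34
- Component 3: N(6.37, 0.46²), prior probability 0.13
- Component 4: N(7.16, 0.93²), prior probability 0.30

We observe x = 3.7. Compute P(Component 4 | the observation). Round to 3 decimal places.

0.901

Posterior ∝ prior × likelihood, so P(k | x) ∝ P(Z=k) f_k(x); normalise over all components.
Normal densities:
  L_1 = (1/(0.70·√(2π)))·exp(−(3.7−0.24)²/(2·0.70²)) = 0.569918·exp(-12.21592) = 2.82167e-06
  L_2 = (1/(0.36·√(2π)))·exp(−(3.7−5.33)²/(2·0.36²)) = 1.108173·exp(-10.25039) = 3.91671e-05
  L_3 = (1/(0.46·√(2π)))·exp(−(3.7−6.37)²/(2·0.46²)) = 0.867266·exp(-16.84523) = 4.19144e-08
  L_4 = (1/(0.93·√(2π)))·exp(−(3.7−7.16)²/(2·0.93²)) = 0.428970·exp(-6.92080) = 0.000423411
Multiply by the mixture weights:
  P(Z=1)·L_1 = 0.23 × 2.82167e-06 = 6.48984e-07
  P(Z=2)·L_2 = 0.34 × 3.91671e-05 = 1.33168e-05
  P(Z=3)·L_3 = 0.13 × 4.19144e-08 = 5.44887e-09
  P(Z=4)·L_4 = 0.30 × 0.000423411 = 0.000127023
Sum: 6.48984e-07 + 1.33168e-05 + 5.44887e-09 + 0.000127023 = 0.000140994
P(Component 4 | x) = 0.000127023 / 0.000140994 ≈ 0.901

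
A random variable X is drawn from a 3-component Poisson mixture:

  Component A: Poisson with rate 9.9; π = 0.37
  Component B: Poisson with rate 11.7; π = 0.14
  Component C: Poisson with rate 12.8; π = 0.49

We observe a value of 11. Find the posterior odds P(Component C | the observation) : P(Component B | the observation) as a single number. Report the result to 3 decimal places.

Since P(k|x) ∝ π_k f_k(x), the posterior odds are π_i f_i(x) / (π_j f_j(x)).
Evaluate each component's likelihood at the observed value:
  p_A = 0.112542
  p_B = 0.116854
  p_C = 0.104516
Odds = (0.49/0.14) × (0.104516/0.116854) = 3.5 × 0.894419 ≈ 3.130

3.130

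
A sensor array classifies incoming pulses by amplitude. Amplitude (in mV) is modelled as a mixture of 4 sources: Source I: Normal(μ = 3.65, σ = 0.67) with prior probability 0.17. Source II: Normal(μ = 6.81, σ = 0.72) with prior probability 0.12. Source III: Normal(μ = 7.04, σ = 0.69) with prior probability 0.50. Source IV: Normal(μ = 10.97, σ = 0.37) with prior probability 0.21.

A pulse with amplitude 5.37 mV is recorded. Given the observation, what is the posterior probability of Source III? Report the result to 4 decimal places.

0.5479

Posterior ∝ prior × likelihood, so P(k | x) ∝ P(Z=k) f_k(x); normalise over all components.
Evaluate each component's likelihood at the observed value:
  f_I = (1/(0.67·√(2π)))·exp(−(5.37−3.65)²/(2·0.67²)) = 0.595436·exp(-3.29517) = 0.022068
  f_II = (1/(0.72·√(2π)))·exp(−(5.37−6.81)²/(2·0.72²)) = 0.554087·exp(-2.00000) = 0.0749875
  f_III = (1/(0.69·√(2π)))·exp(−(5.37−7.04)²/(2·0.69²)) = 0.578177·exp(-2.92890) = 0.0309069
  f_IV = (1/(0.37·√(2π)))·exp(−(5.37−10.97)²/(2·0.37²)) = 1.078222·exp(-114.53616) = 1.95113e-50
Prior × likelihood for each component:
  P(Z=I)·f_I = 0.17 × 0.022068 = 0.00375156
  P(Z=II)·f_II = 0.12 × 0.0749875 = 0.00899849
  P(Z=III)·f_III = 0.50 × 0.0309069 = 0.0154534
  P(Z=IV)·f_IV = 0.21 × 1.95113e-50 = 4.09738e-51
Sum: 0.00375156 + 0.00899849 + 0.0154534 + 4.09738e-51 = 0.0282035
P(Source III | 5.37 mV) = 0.0154534 / 0.0282035 ≈ 0.5479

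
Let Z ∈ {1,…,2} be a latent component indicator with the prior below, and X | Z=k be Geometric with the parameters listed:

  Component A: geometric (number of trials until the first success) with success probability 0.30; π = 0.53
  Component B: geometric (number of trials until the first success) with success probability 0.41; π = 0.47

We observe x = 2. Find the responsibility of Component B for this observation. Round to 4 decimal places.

0.5053

P(component k | x) = π_k·f_k(x) / marginal(x), where marginal(x) = Σ_j π_j·f_j(x).
Geometric probabilities:
  p_A = 0.21
  p_B = 0.2419
Multiply by the mixture weights:
  π_A·p_A = 0.53 × 0.21 = 0.1113
  π_B·p_B = 0.47 × 0.2419 = 0.113693
Normaliser: 0.1113 + 0.113693 = 0.224993
P(Component B | 2) ≈ 0.5053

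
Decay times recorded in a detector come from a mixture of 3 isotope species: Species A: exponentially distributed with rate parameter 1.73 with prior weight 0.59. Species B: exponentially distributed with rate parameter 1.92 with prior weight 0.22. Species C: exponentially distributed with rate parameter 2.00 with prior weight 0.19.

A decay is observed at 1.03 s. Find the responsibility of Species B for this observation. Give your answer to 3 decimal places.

0.210

Posterior ∝ prior × likelihood, so P(k | x) ∝ π_k f_k(x); normalise over all components.
Exponential densities:
  L_A = 0.29119
  L_B = 0.26573
  L_C = 0.254908
Weight by the priors:
  π_A·L_A = 0.59 × 0.29119 = 0.171802
  π_B·L_B = 0.22 × 0.26573 = 0.0584606
  π_C·L_C = 0.19 × 0.254908 = 0.0484325
Marginal: 0.171802 + 0.0584606 + 0.0484325 = 0.278695
So the posterior for Species B is 0.0584606 / 0.278695 ≈ 0.210.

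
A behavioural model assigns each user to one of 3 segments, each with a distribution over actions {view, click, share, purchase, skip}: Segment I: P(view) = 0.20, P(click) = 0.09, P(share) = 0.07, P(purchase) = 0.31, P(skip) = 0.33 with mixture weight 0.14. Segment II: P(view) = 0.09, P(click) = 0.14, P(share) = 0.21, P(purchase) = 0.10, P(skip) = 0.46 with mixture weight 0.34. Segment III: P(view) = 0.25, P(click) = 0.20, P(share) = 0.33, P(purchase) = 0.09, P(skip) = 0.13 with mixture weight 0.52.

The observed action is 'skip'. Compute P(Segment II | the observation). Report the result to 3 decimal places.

0.579

By Bayes' theorem, P(k | x) = π_k f_k(x) / Σ_j π_j f_j(x).
Evaluate each component's likelihood at the observed value:
  L_I = P(skip | comp) = 0.33
  L_II = P(skip | comp) = 0.46
  L_III = P(skip | comp) = 0.13
Weight by the priors:
  π_I·L_I = 0.14 × 0.33 = 0.0462
  π_II·L_II = 0.34 × 0.46 = 0.1564
  π_III·L_III = 0.52 × 0.13 = 0.0676
Marginal: 0.0462 + 0.1564 + 0.0676 = 0.2702
So the posterior for Segment II is 0.1564 / 0.2702 ≈ 0.579.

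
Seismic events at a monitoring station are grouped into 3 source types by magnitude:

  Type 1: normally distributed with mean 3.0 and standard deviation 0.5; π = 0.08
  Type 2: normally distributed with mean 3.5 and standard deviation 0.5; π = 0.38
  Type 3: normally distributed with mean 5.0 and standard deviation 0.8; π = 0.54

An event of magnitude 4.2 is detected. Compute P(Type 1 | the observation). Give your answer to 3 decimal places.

0.013

Apply Bayes' rule: the posterior for each component is proportional to its prior times its likelihood at x.
Evaluate each component's likelihood at the observed value:
  f_1 = (1/(0.5·√(2π)))·exp(−(4.2−3.0)²/(2·0.5²)) = 0.797885·exp(-2.88000) = 0.0447891
  f_2 = (1/(0.5·√(2π)))·exp(−(4.2−3.5)²/(2·0.5²)) = 0.797885·exp(-0.98000) = 0.299455
  f_3 = (1/(0.8·√(2π)))·exp(−(4.2−5.0)²/(2·0.8²)) = 0.498678·exp(-0.50000) = 0.302463
Prior × likelihood for each component:
  w_1·f_1 = 0.08 × 0.0447891 = 0.00358312
  w_2·f_2 = 0.38 × 0.299455 = 0.113793
  w_3·f_3 = 0.54 × 0.302463 = 0.16333
Denominator: 0.00358312 + 0.113793 + 0.16333 = 0.280706
P(Type 1 | 4.2) ≈ 0.013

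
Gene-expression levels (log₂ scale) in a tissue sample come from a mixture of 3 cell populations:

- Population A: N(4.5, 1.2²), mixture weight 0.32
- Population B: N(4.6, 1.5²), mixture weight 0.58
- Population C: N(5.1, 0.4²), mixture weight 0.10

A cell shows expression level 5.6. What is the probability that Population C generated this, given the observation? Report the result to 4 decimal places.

0.1910

Apply Bayes' rule: the posterior for each component is proportional to its prior times its likelihood at x.
Evaluate each component's likelihood at the observed value:
  p_A = (1/(1.2·√(2π)))·exp(−(5.6−4.5)²/(2·1.2²)) = 0.332452·exp(-0.42014) = 0.218406
  p_B = (1/(1.5·√(2π)))·exp(−(5.6−4.6)²/(2·1.5²)) = 0.265962·exp(-0.22222) = 0.212965
  p_C = (1/(0.4·√(2π)))·exp(−(5.6−5.1)²/(2·0.4²)) = 0.997356·exp(-0.78125) = 0.456623
Multiply by the mixture weights:
  π_A·p_A = 0.32 × 0.218406 = 0.06989
  π_B·p_B = 0.58 × 0.212965 = 0.12352
  π_C·p_C = 0.10 × 0.456623 = 0.0456623
Denominator: 0.06989 + 0.12352 + 0.0456623 = 0.239072
Responsibility of Population C: 0.0456623 / 0.239072 ≈ 0.1910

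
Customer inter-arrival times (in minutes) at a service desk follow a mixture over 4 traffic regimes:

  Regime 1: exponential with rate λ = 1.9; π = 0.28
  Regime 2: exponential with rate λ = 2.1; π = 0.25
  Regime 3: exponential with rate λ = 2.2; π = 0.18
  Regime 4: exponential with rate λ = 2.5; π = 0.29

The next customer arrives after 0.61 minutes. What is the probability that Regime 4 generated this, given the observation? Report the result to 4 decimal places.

0.2749

By Bayes' theorem, P(k | x) = π_k f_k(x) / Σ_j π_j f_j(x).
Exponential densities:
  p_1 = 1.9·e^(−1.9·0.61) = 1.9·e^(−1.1590) = 0.59622
  p_2 = 2.1·e^(−2.1·0.61) = 2.1·e^(−1.2810) = 0.583295
  p_3 = 2.2·e^(−2.2·0.61) = 2.2·e^(−1.3420) = 0.57491
  p_4 = 2.5·e^(−2.5·0.61) = 2.5·e^(−1.5250) = 0.544053
Weight by the priors:
  π_1·p_1 = 0.28 × 0.59622 = 0.166942
  π_2·p_2 = 0.25 × 0.583295 = 0.145824
  π_3·p_3 = 0.18 × 0.57491 = 0.103484
  π_4·p_4 = 0.29 × 0.544053 = 0.157775
Marginal: 0.166942 + 0.145824 + 0.103484 + 0.157775 = 0.574024
Responsibility of Regime 4: 0.157775 / 0.574024 ≈ 0.2749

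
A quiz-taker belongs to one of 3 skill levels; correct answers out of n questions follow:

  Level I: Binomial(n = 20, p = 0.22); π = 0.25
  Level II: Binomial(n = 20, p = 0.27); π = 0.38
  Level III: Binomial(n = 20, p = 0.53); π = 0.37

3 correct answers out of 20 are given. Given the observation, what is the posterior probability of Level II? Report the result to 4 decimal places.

The responsibility of component k is w_k f_k(x) divided by Σ_j w_j f_j(x).
Binomial probabilities:
  L_I = C(20,3)·0.22^3·0.78^17 = 1140·0.010648·0.0146423 = 0.177738
  L_II = C(20,3)·0.27^3·0.73^17 = 1140·0.019683·0.00474776 = 0.106533
  L_III = C(20,3)·0.53^3·0.47^17 = 1140·0.148877·2.66479e-06 = 0.000452268
Weight by the priors:
  w_I·L_I = 0.25 × 0.177738 = 0.0444346
  w_II·L_II = 0.38 × 0.106533 = 0.0404826
  w_III·L_III = 0.37 × 0.000452268 = 0.000167339
Sum: 0.0444346 + 0.0404826 + 0.000167339 = 0.0850845
P(Level II | data) ≈ 0.4758

0.4758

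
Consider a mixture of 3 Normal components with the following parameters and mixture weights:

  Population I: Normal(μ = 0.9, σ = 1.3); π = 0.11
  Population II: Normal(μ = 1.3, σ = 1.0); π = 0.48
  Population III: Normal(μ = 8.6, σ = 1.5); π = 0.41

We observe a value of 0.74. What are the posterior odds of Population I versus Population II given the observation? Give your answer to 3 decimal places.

Since P(k|x) ∝ w_k f_k(x), the posterior odds are w_i f_i(x) / (w_j f_j(x)).
Evaluate each component's likelihood at the observed value:
  p_I = (1/(1.3·√(2π)))·exp(−(0.74−0.9)²/(2·1.3²)) = 0.306879·exp(-0.00757) = 0.304563
  p_II = (1/(1.0·√(2π)))·exp(−(0.74−1.3)²/(2·1.0²)) = 0.398942·exp(-0.15680) = 0.341046
  p_III = (1/(1.5·√(2π)))·exp(−(0.74−8.6)²/(2·1.5²)) = 0.265962·exp(-13.72880) = 2.90053e-07
Odds = (0.11/0.48) × (0.304563/0.341046) = 0.229167 × 0.893027 ≈ 0.205

0.205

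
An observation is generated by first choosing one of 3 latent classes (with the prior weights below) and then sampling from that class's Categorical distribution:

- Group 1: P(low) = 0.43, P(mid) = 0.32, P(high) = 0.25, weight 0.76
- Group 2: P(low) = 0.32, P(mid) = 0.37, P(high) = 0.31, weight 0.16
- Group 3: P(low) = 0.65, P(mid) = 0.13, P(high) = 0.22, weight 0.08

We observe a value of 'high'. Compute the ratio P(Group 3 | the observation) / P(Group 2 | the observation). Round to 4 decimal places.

0.3548

Only the two components matter; the odds are (w_i f_i(x)) / (w_j f_j(x)).
Component likelihoods at x = 'high':
  f_1 = 0.25
  f_2 = 0.31
  f_3 = 0.22
Posterior odds = (w_3·f_3) / (w_2·f_2) = (0.08·0.22) / (0.16·0.31) = 0.0176 / 0.0496 ≈ 0.3548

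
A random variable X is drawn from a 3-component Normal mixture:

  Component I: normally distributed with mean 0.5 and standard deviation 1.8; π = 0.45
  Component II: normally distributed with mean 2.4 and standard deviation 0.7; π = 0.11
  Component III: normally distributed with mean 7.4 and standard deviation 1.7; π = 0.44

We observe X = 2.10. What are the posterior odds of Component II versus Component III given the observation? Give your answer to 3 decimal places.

Posterior odds = (π_i f_i(x)) / (π_j f_j(x)); the normalising sum cancels.
Evaluate each component's likelihood at the observed value:
  p_I = 0.149302
  p_II = 0.51991
  p_III = 0.00181907
Posterior odds = (π_II·p_II) / (π_III·p_III) = (0.11·0.51991) / (0.44·0.00181907) = 0.0571901 / 0.000800392 ≈ 71.453

71.453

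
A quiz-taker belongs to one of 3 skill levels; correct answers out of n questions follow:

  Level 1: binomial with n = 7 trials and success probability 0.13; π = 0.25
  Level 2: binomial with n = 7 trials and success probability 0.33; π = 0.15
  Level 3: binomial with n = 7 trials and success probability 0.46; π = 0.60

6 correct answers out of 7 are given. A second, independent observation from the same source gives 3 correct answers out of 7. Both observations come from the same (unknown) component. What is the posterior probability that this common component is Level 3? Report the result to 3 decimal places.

Apply Bayes' rule: the posterior for each component is proportional to its prior times its likelihood at x.
Since both observations come from the same component, the likelihood for component k is f_k(x₁)·f_k(x₂).
  L_1 = [C(7,6)·0.13^6·0.87^1 = 7·4.82681e-06·0.87 = 2.93953e-05] × [0.044053] = 1.29495e-06
  L_2 = [C(7,6)·0.33^6·0.67^1 = 7·0.00129147·0.67 = 0.00605698] × [0.25346] = 0.0015352
  L_3 = [C(7,6)·0.46^6·0.54^1 = 7·0.0094743·0.54 = 0.0358128] × [0.289679] = 0.0103742
Weight by the priors:
  π_1·L_1 = 0.25 × 1.29495e-06 = 3.23737e-07
  π_2·L_2 = 0.15 × 0.0015352 = 0.00023028
  π_3·L_3 = 0.60 × 0.0103742 = 0.00622453
Marginal: 3.23737e-07 + 0.00023028 + 0.00622453 = 0.00645513
Responsibility of Level 3: 0.00622453 / 0.00645513 ≈ 0.964

0.964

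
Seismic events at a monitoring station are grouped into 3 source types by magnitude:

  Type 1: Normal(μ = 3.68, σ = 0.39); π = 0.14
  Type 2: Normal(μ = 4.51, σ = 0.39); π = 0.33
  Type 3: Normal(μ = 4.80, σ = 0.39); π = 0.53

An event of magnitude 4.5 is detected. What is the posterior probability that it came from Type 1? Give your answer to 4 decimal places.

Posterior ∝ prior × likelihood, so P(k | x) ∝ π_k f_k(x); normalise over all components.
Normal densities:
  p_1 = (1/(0.39·√(2π)))·exp(−(4.5−3.68)²/(2·0.39²)) = 1.022929·exp(-2.21039) = 0.112172
  p_2 = (1/(0.39·√(2π)))·exp(−(4.5−4.51)²/(2·0.39²)) = 1.022929·exp(-0.00033) = 1.02259
  p_3 = (1/(0.39·√(2π)))·exp(−(4.5−4.80)²/(2·0.39²)) = 1.022929·exp(-0.29586) = 0.76095
Weight by the priors:
  π_1·p_1 = 0.14 × 0.112172 = 0.0157041
  π_2·p_2 = 0.33 × 1.02259 = 0.337456
  π_3·p_3 = 0.53 × 0.76095 = 0.403303
Denominator: 0.0157041 + 0.337456 + 0.403303 = 0.756463
So the posterior for Type 1 is 0.0157041 / 0.756463 ≈ 0.0208.

0.0208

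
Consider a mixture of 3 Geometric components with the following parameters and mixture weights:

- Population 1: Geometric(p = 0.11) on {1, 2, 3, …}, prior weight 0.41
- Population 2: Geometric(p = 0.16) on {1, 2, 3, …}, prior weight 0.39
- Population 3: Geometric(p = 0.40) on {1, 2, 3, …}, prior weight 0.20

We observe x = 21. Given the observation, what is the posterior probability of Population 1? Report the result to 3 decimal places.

0.696

Posterior ∝ prior × likelihood, so P(k | x) ∝ P(Z=k) f_k(x); normalise over all components.
Component likelihoods at x = 21:
  p_1 = 0.11·(1−0.11)^20 = 0.11·0.09723 = 0.0106953
  p_2 = 0.16·(1−0.16)^20 = 0.16·0.0305904 = 0.00489447
  p_3 = 0.40·(1−0.40)^20 = 0.40·3.65616e-05 = 1.46246e-05
Weight by the priors:
  P(Z=1)·p_1 = 0.41 × 0.0106953 = 0.00438507
  P(Z=2)·p_2 = 0.39 × 0.00489447 = 0.00190884
  P(Z=3)·p_3 = 0.20 × 1.46246e-05 = 2.92493e-06
Sum: 0.00438507 + 0.00190884 + 2.92493e-06 = 0.00629684
P(Population 1 | the observation) ≈ 0.696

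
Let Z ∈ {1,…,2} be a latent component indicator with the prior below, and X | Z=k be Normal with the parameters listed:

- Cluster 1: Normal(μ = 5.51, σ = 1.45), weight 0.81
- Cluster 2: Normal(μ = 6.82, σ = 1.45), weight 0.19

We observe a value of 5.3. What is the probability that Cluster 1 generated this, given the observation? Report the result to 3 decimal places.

P(component k | x) = π_k·f_k(x) / marginal(x), where marginal(x) = Σ_j π_j·f_j(x).
Normal densities:
  p_1 = (1/(1.45·√(2π)))·exp(−(5.3−5.51)²/(2·1.45²)) = 0.275133·exp(-0.01049) = 0.272262
  p_2 = (1/(1.45·√(2π)))·exp(−(5.3−6.82)²/(2·1.45²)) = 0.275133·exp(-0.54944) = 0.158826
Unnormalised posteriors:
  π_1·p_1 = 0.81 × 0.272262 = 0.220532
  π_2·p_2 = 0.19 × 0.158826 = 0.030177
Denominator: 0.220532 + 0.030177 = 0.250709
P(Cluster 1 | x) ≈ 0.880

0.880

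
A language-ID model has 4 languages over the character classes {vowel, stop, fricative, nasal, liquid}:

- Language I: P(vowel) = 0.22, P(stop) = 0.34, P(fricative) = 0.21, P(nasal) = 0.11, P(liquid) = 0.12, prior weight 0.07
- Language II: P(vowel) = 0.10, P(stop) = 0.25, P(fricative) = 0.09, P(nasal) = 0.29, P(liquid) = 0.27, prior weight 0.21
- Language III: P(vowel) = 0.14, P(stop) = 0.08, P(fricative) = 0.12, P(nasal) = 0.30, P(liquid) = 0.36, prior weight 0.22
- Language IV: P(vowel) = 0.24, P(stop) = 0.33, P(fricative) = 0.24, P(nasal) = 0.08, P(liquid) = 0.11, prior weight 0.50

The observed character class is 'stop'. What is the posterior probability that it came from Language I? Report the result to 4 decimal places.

Apply Bayes' rule: the posterior for each component is proportional to its prior times its likelihood at x.
Component likelihoods at x = 'stop':
  f_I = 0.34
  f_II = 0.25
  f_III = 0.08
  f_IV = 0.33
Unnormalised posteriors:
  w_I·f_I = 0.07 × 0.34 = 0.0238
  w_II·f_II = 0.21 × 0.25 = 0.0525
  w_III·f_III = 0.22 × 0.08 = 0.0176
  w_IV·f_IV = 0.50 × 0.33 = 0.165
Evidence: 0.0238 + 0.0525 + 0.0176 + 0.165 = 0.2589
P(Language I | x) ≈ 0.0919

0.0919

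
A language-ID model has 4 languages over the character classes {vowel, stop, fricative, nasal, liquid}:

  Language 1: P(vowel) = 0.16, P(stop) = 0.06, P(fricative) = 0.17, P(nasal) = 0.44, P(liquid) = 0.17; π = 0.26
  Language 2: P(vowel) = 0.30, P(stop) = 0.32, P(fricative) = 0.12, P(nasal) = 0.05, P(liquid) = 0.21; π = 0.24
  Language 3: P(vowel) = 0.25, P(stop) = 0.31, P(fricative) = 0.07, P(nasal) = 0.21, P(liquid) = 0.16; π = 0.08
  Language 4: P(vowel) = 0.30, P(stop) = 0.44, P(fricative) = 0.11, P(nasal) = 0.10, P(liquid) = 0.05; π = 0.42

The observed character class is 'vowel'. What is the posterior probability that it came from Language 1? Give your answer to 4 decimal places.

0.1602

By Bayes' theorem, P(k | x) = π_k f_k(x) / Σ_j π_j f_j(x).
Component likelihoods at x = 'vowel':
  L_1 = 0.16
  L_2 = 0.3
  L_3 = 0.25
  L_4 = 0.3
Unnormalised posteriors:
  π_1·L_1 = 0.26 × 0.16 = 0.0416
  π_2·L_2 = 0.24 × 0.3 = 0.072
  π_3·L_3 = 0.08 × 0.25 = 0.02
  π_4·L_4 = 0.42 × 0.3 = 0.126
Normaliser: 0.0416 + 0.072 + 0.02 + 0.126 = 0.2596
Responsibility of Language 1: 0.0416 / 0.2596 ≈ 0.1602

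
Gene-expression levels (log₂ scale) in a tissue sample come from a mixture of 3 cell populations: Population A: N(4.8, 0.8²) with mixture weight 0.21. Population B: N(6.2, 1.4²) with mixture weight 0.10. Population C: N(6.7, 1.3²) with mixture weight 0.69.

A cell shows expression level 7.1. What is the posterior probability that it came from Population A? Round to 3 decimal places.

By Bayes' theorem, P(k | x) = P(Z=k) f_k(x) / Σ_j P(Z=j) f_j(x).
Component likelihoods at x = 7.1:
  p_A = 0.00799765
  p_B = 0.231762
  p_C = 0.29269
Multiply by the mixture weights:
  P(Z=A)·p_A = 0.21 × 0.00799765 = 0.00167951
  P(Z=B)·p_B = 0.10 × 0.231762 = 0.0231762
  P(Z=C)·p_C = 0.69 × 0.29269 = 0.201956
Sum: 0.00167951 + 0.0231762 + 0.201956 = 0.226812
So the posterior for Population A is 0.00167951 / 0.226812 ≈ 0.007.

0.007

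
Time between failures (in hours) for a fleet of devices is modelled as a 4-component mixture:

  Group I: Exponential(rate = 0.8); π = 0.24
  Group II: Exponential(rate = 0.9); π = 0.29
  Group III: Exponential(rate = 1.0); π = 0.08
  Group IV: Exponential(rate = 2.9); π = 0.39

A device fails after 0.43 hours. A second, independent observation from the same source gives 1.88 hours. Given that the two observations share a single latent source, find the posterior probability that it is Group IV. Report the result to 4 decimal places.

Apply Bayes' rule: the posterior for each component is proportional to its prior times its likelihood at x.
Since both observations come from the same component, the likelihood for component k is f_k(x₁)·f_k(x₂).
  f_I = [0.567143] × [0.177792] = 0.100833
  f_II = [0.611182] × [0.165736] = 0.101295
  f_III = [0.650509] × [0.15259] = 0.0992613
  f_IV = [0.83336] × [0.0124344] = 0.0103623
Unnormalised posteriors:
  w_I·f_I = 0.24 × 0.100833 = 0.0242
  w_II·f_II = 0.29 × 0.101295 = 0.0293755
  w_III·f_III = 0.08 × 0.0992613 = 0.0079409
  w_IV·f_IV = 0.39 × 0.0103623 = 0.00404131
Normaliser: 0.0242 + 0.0293755 + 0.0079409 + 0.00404131 = 0.0655577
P(Group IV | x) = 0.00404131 / 0.0655577 ≈ 0.0616

0.0616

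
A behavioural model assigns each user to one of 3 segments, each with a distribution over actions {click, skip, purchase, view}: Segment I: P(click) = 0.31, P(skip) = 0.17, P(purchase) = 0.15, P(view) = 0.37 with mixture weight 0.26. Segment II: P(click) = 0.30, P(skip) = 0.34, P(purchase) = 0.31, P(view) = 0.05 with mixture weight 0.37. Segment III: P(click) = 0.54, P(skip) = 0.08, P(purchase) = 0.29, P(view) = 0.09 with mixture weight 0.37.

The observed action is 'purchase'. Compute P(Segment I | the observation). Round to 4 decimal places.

P(component k | x) = π_k·f_k(x) / marginal(x), where marginal(x) = Σ_j π_j·f_j(x).
Categorical probabilities:
  f_I = P(purchase | comp) = 0.15
  f_II = P(purchase | comp) = 0.31
  f_III = P(purchase | comp) = 0.29
Unnormalised posteriors:
  π_I·f_I = 0.26 × 0.15 = 0.039
  π_II·f_II = 0.37 × 0.31 = 0.1147
  π_III·f_III = 0.37 × 0.29 = 0.1073
Denominator: 0.039 + 0.1147 + 0.1073 = 0.261
P(Segment I | x) = 0.039 / 0.261 ≈ 0.1494

0.1494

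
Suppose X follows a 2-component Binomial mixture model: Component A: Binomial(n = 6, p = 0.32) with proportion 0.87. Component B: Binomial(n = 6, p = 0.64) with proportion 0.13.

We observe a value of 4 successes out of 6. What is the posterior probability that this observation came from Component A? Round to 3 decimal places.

0.599

Apply Bayes' rule: the posterior for each component is proportional to its prior times its likelihood at x.
Binomial probabilities:
  L_A = 0.0727292
  L_B = 0.326149
Unnormalised posteriors:
  π_A·L_A = 0.87 × 0.0727292 = 0.0632744
  π_B·L_B = 0.13 × 0.326149 = 0.0423994
Evidence: 0.0632744 + 0.0423994 = 0.105674
P(Component A | the observation) ≈ 0.599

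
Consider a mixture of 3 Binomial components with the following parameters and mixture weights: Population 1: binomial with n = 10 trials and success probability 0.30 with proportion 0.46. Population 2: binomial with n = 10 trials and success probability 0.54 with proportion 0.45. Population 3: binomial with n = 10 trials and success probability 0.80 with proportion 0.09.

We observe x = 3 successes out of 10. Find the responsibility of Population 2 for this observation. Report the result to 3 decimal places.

0.232

The responsibility of component k is w_k f_k(x) divided by Σ_j w_j f_j(x).
Binomial probabilities:
  p_1 = 0.266828
  p_2 = 0.0823507
  p_3 = 0.000786432
Prior × likelihood for each component:
  w_1·p_1 = 0.46 × 0.266828 = 0.122741
  w_2·p_2 = 0.45 × 0.0823507 = 0.0370578
  w_3·p_3 = 0.09 × 0.000786432 = 7.07789e-05
Normaliser: 0.122741 + 0.0370578 + 7.07789e-05 = 0.159869
P(Population 2 | x) ≈ 0.232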